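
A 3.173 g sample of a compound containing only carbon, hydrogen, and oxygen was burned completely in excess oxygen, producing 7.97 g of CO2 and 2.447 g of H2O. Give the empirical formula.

C4H6O

mol C = 7.97 / 44.01 = 0.1811; mass C = 0.1811 × 12.01 = 2.175 g
mol H = 2 × (2.447 / 18.02) = 0.2716; mass H = 0.2716 × 1.008 = 0.2738 g
mass O = 3.173 − (2.449) = 0.7243 g → mol O = 0.04527
Divide by the smallest (0.04527 mol O): C 4.001, H 6.000, O 1.000
≈ 4:6:1 → C4H6O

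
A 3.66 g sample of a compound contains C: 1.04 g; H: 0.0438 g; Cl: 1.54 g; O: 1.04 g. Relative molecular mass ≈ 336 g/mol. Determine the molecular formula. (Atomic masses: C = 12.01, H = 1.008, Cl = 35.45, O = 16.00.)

C8H4Cl4O6

C: 1.04 g ÷ 12.01 g/mol = 0.08659 mol
H: 0.0438 g ÷ 1.008 g/mol = 0.04345 mol
Cl: 1.54 g ÷ 35.45 g/mol = 0.04344 mol
O: 1.04 g ÷ 16.00 g/mol = 0.065 mol
Smallest is Cl at 0.04344 mol; normalising gives C 1.993, H 1.000, Cl 1.000, O 1.496
Scaling by 2: C 3.99, H 2.00, Cl 2.00, O 2.99 → C4H2Cl2O3
Empirical-formula mass = 168.96 g/mol
n = 336 / 168.96 = 1.99 ≈ 2
Molecular formula = (C4H2Cl2O3)×2 = C8H4Cl4O6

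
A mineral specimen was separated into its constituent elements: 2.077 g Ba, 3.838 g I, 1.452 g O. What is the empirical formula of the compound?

BaI2O6

Moles — Ba: 2.077 / 137.33 = 0.01512 mol; I: 3.838 / 126.90 = 0.03024 mol; O: 1.452 / 16.00 = 0.09075 mol
Divide by the smallest (0.01512 mol Ba): Ba 1.000, I 2.000, O 6.000
→ BaI2O6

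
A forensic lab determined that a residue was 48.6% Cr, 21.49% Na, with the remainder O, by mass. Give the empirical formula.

CrNaO2

Assume 100 g: 48.6 g Cr, 21.49 g Na, 29.91 g O.
Cr: 48.6 g ÷ 52.00 g/mol = 0.9346 mol
Na: 21.49 g ÷ 22.99 g/mol = 0.9348 mol
O: 29.91 g ÷ 16.00 g/mol = 1.869 mol
Ratios (÷ 0.9346): Cr 1.000, Na 1.000, O 2.000
≈ 1:1:2 → CrNaO2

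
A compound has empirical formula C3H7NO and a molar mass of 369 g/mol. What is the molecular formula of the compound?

Empirical-formula mass = 73.10 g/mol
n = 369 / 73.10 = 5.05 ≈ 5
Molecular formula = (C3H7NO)5 = C15H35N5O5

C15H35N5O5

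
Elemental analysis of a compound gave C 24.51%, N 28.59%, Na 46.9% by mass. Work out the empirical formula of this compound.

Assume 100 g: 24.51 g C, 28.59 g N, 46.9 g Na.
n(C) = 24.51/12.01 = 2.041, n(N) = 28.59/14.01 = 2.041, n(Na) = 46.9/22.99 = 2.04
Ratios (÷ 2.04): C 1.000, N 1.000, Na 1.000
≈ 1:1:1 → CNNa

CNNa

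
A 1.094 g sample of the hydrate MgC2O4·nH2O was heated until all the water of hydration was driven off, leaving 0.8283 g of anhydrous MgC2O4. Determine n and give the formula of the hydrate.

Mass of water lost = 1.094 − 0.8283 = 0.2657 g → 0.2657 / 18.02 = 0.01474 mol H2O
Molar mass of MgC2O4 = 112.33 g/mol → mol MgC2O4 = 0.8283 / 112.33 = 0.007374
n = 0.01474 / 0.007374 = 2.00 ≈ 2 → MgC2O4·2H2O

MgC2O4·2H2O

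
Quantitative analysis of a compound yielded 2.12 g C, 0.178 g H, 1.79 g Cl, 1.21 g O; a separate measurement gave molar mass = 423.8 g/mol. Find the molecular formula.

C14H14Cl4O6

C: 2.12 g ÷ 12.01 g/mol = 0.1765 mol
H: 0.178 g ÷ 1.008 g/mol = 0.1766 mol
Cl: 1.79 g ÷ 35.45 g/mol = 0.05049 mol
O: 1.21 g ÷ 16.00 g/mol = 0.07562 mol
Smallest is Cl at 0.05049 mol; normalising gives C 3.496, H 3.497, Cl 1.000, O 1.498
Multiply by 2: C 6.99, H 6.99, Cl 2.00, O 3.00 → C7H7Cl2O3
Empirical-formula mass = 210.03 g/mol
n = 423.8 / 210.03 = 2.02 ≈ 2
Molecular formula = (C7H7Cl2O3)×2 = C14H14Cl4O6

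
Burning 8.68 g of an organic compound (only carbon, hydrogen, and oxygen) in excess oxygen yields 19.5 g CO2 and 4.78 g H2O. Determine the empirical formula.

mol C = 19.5 / 44.01 = 0.4431; mass C = 0.4431 × 12.01 = 5.321 g
mol H = 2 × (4.78 / 18.02) = 0.5305; mass H = 0.5305 × 1.008 = 0.5348 g
mass O = 8.68 − (5.856) = 2.824 g → mol O = 0.1765
Divide by the smallest (0.1765 mol O): C 2.511, H 3.006, O 1.000
Scaling by 2: C 5.02, H 6.01, O 2.00 → C5H6O2

C5H6O2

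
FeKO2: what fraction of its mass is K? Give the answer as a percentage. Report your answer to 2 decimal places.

Molar mass = 1(55.85) + 1(39.10) + 2(16.00) = 126.950 g/mol
Mass of K per mole = 1 × 39.10 = 39.100 g
% K = 39.100 / 126.950 × 100 = 30.80%

30.80%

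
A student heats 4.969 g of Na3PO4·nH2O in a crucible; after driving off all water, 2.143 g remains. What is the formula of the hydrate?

Na3PO4·12H2O

Mass of water lost = 4.969 − 2.143 = 2.826 g → 2.826 / 18.02 = 0.1568 mol H2O
Molar mass of Na3PO4 = 163.94 g/mol → mol Na3PO4 = 2.143 / 163.94 = 0.01307
n = 0.1568 / 0.01307 = 12.00 ≈ 12 → Na3PO4·12H2O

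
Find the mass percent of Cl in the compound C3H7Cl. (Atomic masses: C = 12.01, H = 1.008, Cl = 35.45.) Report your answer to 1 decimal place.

Molar mass = 3(12.01) + 7(1.008) + 1(35.45) = 78.536 g/mol
Mass of Cl per mole = 1 × 35.45 = 35.450 g
% Cl = 35.450 / 78.536 × 100 = 45.1%

45.1%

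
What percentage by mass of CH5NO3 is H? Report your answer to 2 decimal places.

Molar mass = 1(12.01) + 5(1.008) + 1(14.01) + 3(16.00) = 79.060 g/mol
Mass of H per mole = 5 × 1.008 = 5.040 g
% H = 5.040 / 79.060 × 100 = 6.37%

6.37%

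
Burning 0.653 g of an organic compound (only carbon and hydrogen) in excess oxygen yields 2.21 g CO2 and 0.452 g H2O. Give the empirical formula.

CH

mol C = 2.21 / 44.01 = 0.05022; mass C = 0.05022 × 12.01 = 0.6031 g
mol H = 2 × (0.452 / 18.02) = 0.05017; mass H = 0.05017 × 1.008 = 0.05057 g
Divide by the smallest (0.05017 mol H): C 1.001, H 1.000
≈ 1:1 → CH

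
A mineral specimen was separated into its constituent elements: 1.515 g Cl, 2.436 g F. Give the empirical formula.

Cl: 1.515 g ÷ 35.45 g/mol = 0.04274 mol
F: 2.436 g ÷ 19.00 g/mol = 0.1282 mol
Smallest is Cl at 0.04274 mol; normalising gives Cl 1.000, F 3.000
→ ClF3

ClF3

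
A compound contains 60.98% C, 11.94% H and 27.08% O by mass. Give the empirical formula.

Assume 100 g: 60.98 g C, 11.94 g H, 27.08 g O.
Moles — C: 60.98 / 12.01 = 5.077 mol; H: 11.94 / 1.008 = 11.85 mol; O: 27.08 / 16.00 = 1.692 mol
Smallest is O at 1.692 mol; normalising gives C 3.000, H 6.999, O 1.000
Ratio ≈ 3:7:1, so the empirical formula is C3H7O

C3H7O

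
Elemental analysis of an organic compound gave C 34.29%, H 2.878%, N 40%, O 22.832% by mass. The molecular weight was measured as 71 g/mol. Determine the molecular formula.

C2H2N2O

Assume 100 g: 34.29 g C, 2.878 g H, 40 g N, 22.832 g O.
Moles — C: 34.29 / 12.01 = 2.855 mol; H: 2.878 / 1.008 = 2.855 mol; N: 40 / 14.01 = 2.855 mol; O: 22.832 / 16.00 = 1.427 mol
Divide by the smallest (1.427 mol O): C 2.001, H 2.001, N 2.001, O 1.000
≈ 2:2:2:1 → C2H2N2O
Empirical-formula mass = 70.06 g/mol
n = 71 / 70.06 = 1.01 ≈ 1
Molecular formula = empirical formula = C2H2N2O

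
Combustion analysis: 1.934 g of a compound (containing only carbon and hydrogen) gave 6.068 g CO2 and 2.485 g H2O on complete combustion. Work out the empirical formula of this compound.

CH2

mol C = 6.068 / 44.01 = 0.1379; mass C = 0.1379 × 12.01 = 1.656 g
mol H = 2 × (2.485 / 18.02) = 0.2758; mass H = 0.2758 × 1.008 = 0.2780 g
Divide by the smallest (0.1379 mol C): C 1.000, H 2.000
→ CH2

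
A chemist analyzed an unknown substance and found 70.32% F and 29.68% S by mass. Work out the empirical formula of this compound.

F4S

Assume 100 g: 70.32 g F, 29.68 g S.
n(F) = 70.32/19.00 = 3.701, n(S) = 29.68/32.07 = 0.9255
Ratios (÷ 0.9255): F 3.999, S 1.000
→ F4S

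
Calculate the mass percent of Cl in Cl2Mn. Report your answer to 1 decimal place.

56.3%

Molar mass = 2(35.45) + 1(54.94) = 125.840 g/mol
Mass of Cl per mole = 2 × 35.45 = 70.900 g
% Cl = 70.900 / 125.840 × 100 = 56.3%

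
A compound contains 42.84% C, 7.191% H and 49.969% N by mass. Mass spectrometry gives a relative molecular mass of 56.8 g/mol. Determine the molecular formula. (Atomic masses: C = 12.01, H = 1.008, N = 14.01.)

Assume 100 g: 42.84 g C, 7.191 g H, 49.969 g N.
n(C) = 42.84/12.01 = 3.567, n(H) = 7.191/1.008 = 7.134, n(N) = 49.969/14.01 = 3.567
Divide by the smallest (3.567 mol N): C 1.000, H 2.000, N 1.000
≈ 1:2:1 → CH2N
Empirical-formula mass = 28.04 g/mol
n = 56.8 / 28.04 = 2.03 ≈ 2
Molecular formula = (CH2N)×2 = C2H4N2

C2H4N2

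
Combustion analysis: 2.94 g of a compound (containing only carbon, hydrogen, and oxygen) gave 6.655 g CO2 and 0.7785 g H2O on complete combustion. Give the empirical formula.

mol C = 6.655 / 44.01 = 0.1512; mass C = 0.1512 × 12.01 = 1.816 g
mol H = 2 × (0.7785 / 18.02) = 0.08640; mass H = 0.08640 × 1.008 = 0.08710 g
mass O = 2.94 − (1.903) = 1.037 g → mol O = 0.06480
Smallest is O at 0.0648 mol; normalising gives C 2.334, H 1.333, O 1.000
×3: C 7.00, H 4.00, O 3.00 → C7H4O3

C7H4O3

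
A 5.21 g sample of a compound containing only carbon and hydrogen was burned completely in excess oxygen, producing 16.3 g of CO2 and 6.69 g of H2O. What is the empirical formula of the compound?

mol C = 16.3 / 44.01 = 0.3704; mass C = 0.3704 × 12.01 = 4.448 g
mol H = 2 × (6.69 / 18.02) = 0.7425; mass H = 0.7425 × 1.008 = 0.7484 g
Ratios (÷ 0.3704): C 1.000, H 2.005
→ CH2

CH2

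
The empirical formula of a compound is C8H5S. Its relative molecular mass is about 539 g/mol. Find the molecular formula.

C32H20S4

Empirical-formula mass = 133.19 g/mol
n = 539 / 133.19 = 4.05 ≈ 4
Molecular formula = (C8H5S)4 = C32H20S4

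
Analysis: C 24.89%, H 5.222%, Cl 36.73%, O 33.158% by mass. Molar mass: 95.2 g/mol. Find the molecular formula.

C2H5ClO2

Assume 100 g: 24.89 g C, 5.222 g H, 36.73 g Cl, 33.158 g O.
C: 24.89 g ÷ 12.01 g/mol = 2.072 mol
H: 5.222 g ÷ 1.008 g/mol = 5.181 mol
Cl: 36.73 g ÷ 35.45 g/mol = 1.036 mol
O: 33.158 g ÷ 16.00 g/mol = 2.072 mol
Divide by the smallest (1.036 mol Cl): C 2.000, H 5.000, Cl 1.000, O 2.000
→ C2H5ClO2
Empirical-formula mass = 96.51 g/mol
n = 95.2 / 96.51 = 0.99 ≈ 1
Molecular formula = empirical formula = C2H5ClO2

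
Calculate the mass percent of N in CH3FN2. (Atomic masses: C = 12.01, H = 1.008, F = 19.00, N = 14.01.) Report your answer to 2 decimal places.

45.15%

Molar mass = 1(12.01) + 3(1.008) + 1(19.00) + 2(14.01) = 62.054 g/mol
Mass of N per mole = 2 × 14.01 = 28.020 g
% N = 28.020 / 62.054 × 100 = 45.15%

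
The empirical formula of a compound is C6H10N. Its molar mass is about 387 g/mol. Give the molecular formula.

C24H40N4

Empirical-formula mass = 96.15 g/mol
n = 387 / 96.15 = 4.02 ≈ 4
Molecular formula = (C6H10N)4 = C24H40N4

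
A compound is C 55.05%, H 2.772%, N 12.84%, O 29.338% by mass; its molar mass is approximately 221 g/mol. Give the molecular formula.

Assume 100 g: 55.05 g C, 2.772 g H, 12.84 g N, 29.338 g O.
C: 55.05 g ÷ 12.01 g/mol = 4.584 mol
H: 2.772 g ÷ 1.008 g/mol = 2.75 mol
N: 12.84 g ÷ 14.01 g/mol = 0.9165 mol
O: 29.338 g ÷ 16.00 g/mol = 1.834 mol
Ratios (÷ 0.9165): C 5.001, H 3.001, N 1.000, O 2.001
→ C5H3NO2
Empirical-formula mass = 109.08 g/mol
n = 221 / 109.08 = 2.03 ≈ 2
Molecular formula = (C5H3NO2)×2 = C10H6N2O4

C10H6N2O4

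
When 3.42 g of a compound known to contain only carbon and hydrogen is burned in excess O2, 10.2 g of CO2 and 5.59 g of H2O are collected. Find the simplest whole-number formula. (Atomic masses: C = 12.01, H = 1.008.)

C3H8

mol C = 10.2 / 44.01 = 0.2318; mass C = 0.2318 × 12.01 = 2.784 g
mol H = 2 × (5.59 / 18.02) = 0.6204; mass H = 0.6204 × 1.008 = 0.6254 g
Ratios (÷ 0.2318): C 1.000, H 2.677
Scaling by 3: C 3.00, H 8.03 → C3H8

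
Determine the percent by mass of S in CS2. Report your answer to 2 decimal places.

Molar mass = 1(12.01) + 2(32.07) = 76.150 g/mol
Mass of S per mole = 2 × 32.07 = 64.140 g
% S = 64.140 / 76.150 × 100 = 84.23%

84.23%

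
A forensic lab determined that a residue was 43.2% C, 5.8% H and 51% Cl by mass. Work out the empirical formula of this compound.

Assume 100 g: 43.2 g C, 5.8 g H, 51 g Cl.
C: 43.2 g ÷ 12.01 g/mol = 3.597 mol
H: 5.8 g ÷ 1.008 g/mol = 5.754 mol
Cl: 51 g ÷ 35.45 g/mol = 1.439 mol
Ratios (÷ 1.439): C 2.500, H 4.000, Cl 1.000
Multiply by 2: C 5.00, H 8.00, Cl 2.00 → C5H8Cl2

C5H8Cl2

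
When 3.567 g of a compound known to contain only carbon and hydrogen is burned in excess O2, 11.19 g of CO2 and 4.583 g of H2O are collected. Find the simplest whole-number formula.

CH2

mol C = 11.19 / 44.01 = 0.2543; mass C = 0.2543 × 12.01 = 3.054 g
mol H = 2 × (4.583 / 18.02) = 0.5087; mass H = 0.5087 × 1.008 = 0.5127 g
Divide by the smallest (0.2543 mol C): C 1.000, H 2.001
→ CH2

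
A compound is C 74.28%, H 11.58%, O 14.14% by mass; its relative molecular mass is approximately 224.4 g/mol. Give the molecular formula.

C14H26O2

Assume 100 g: 74.28 g C, 11.58 g H, 14.14 g O.
Moles — C: 74.28 / 12.01 = 6.185 mol; H: 11.58 / 1.008 = 11.49 mol; O: 14.14 / 16.00 = 0.8838 mol
Divide by the smallest (0.8838 mol O): C 6.998, H 12.999, O 1.000
→ C7H13O
Empirical-formula mass = 113.17 g/mol
n = 224.4 / 113.17 = 1.98 ≈ 2
Molecular formula = (C7H13O)×2 = C14H26O2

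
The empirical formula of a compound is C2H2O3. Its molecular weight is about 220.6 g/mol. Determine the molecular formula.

Empirical-formula mass = 74.04 g/mol
n = 220.6 / 74.04 = 2.98 ≈ 3
Molecular formula = (C2H2O3)3 = C6H6O9

C6H6O9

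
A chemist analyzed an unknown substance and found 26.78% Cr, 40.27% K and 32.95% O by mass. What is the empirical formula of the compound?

Assume 100 g: 26.78 g Cr, 40.27 g K, 32.95 g O.
Cr: 26.78 g ÷ 52.00 g/mol = 0.515 mol
K: 40.27 g ÷ 39.10 g/mol = 1.03 mol
O: 32.95 g ÷ 16.00 g/mol = 2.059 mol
Divide by the smallest (0.515 mol Cr): Cr 1.000, K 2.000, O 3.999
Ratio ≈ 1:2:4, so the empirical formula is CrK2O4

CrK2O4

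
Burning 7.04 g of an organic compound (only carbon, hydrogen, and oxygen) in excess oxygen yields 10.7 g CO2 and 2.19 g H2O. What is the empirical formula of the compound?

CHO

mol C = 10.7 / 44.01 = 0.2431; mass C = 0.2431 × 12.01 = 2.920 g
mol H = 2 × (2.19 / 18.02) = 0.2431; mass H = 0.2431 × 1.008 = 0.2450 g
mass O = 7.04 − (3.165) = 3.875 g → mol O = 0.2422
Divide by the smallest (0.2422 mol O): C 1.004, H 1.004, O 1.000
Ratio ≈ 1:1:1, so the empirical formula is CHO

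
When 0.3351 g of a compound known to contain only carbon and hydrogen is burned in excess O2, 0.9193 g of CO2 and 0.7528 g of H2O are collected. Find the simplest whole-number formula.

CH4

mol C = 0.9193 / 44.01 = 0.02089; mass C = 0.02089 × 12.01 = 0.2509 g
mol H = 2 × (0.7528 / 18.02) = 0.08355; mass H = 0.08355 × 1.008 = 0.08422 g
Divide by the smallest (0.02089 mol C): C 1.000, H 4.000
≈ 1:4 → CH4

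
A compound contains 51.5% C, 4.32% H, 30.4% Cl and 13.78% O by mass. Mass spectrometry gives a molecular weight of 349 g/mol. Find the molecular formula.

C15H15Cl3O3

Assume 100 g: 51.5 g C, 4.32 g H, 30.4 g Cl, 13.78 g O.
C: 51.5 g ÷ 12.01 g/mol = 4.288 mol
H: 4.32 g ÷ 1.008 g/mol = 4.286 mol
Cl: 30.4 g ÷ 35.45 g/mol = 0.8575 mol
O: 13.78 g ÷ 16.00 g/mol = 0.8612 mol
Smallest is Cl at 0.8575 mol; normalising gives C 5.000, H 4.998, Cl 1.000, O 1.004
Ratio ≈ 5:5:1:1, so the empirical formula is C5H5ClO
Empirical-formula mass = 116.54 g/mol
n = 349 / 116.54 = 2.99 ≈ 3
Molecular formula = (C5H5ClO)×3 = C15H15Cl3O3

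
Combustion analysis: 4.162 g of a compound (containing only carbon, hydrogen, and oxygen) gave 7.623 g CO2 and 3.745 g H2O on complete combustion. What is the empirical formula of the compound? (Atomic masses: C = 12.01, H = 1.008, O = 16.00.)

C5H12O3

mol C = 7.623 / 44.01 = 0.1732; mass C = 0.1732 × 12.01 = 2.080 g
mol H = 2 × (3.745 / 18.02) = 0.4156; mass H = 0.4156 × 1.008 = 0.4190 g
mass O = 4.162 − (2.499) = 1.663 g → mol O = 0.1039
Divide by the smallest (0.1039 mol O): C 1.667, H 4.000, O 1.000
×3: C 5.00, H 12.00, O 3.00 → C5H12O3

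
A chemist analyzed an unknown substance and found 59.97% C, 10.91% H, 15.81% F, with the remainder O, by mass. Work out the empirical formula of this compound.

C6H13FO

Assume 100 g: 59.97 g C, 10.91 g H, 15.81 g F, 13.31 g O.
n(C) = 59.97/12.01 = 4.993, n(H) = 10.91/1.008 = 10.82, n(F) = 15.81/19.00 = 0.8321, n(O) = 13.31/16.00 = 0.8319
Divide by the smallest (0.8319 mol O): C 6.003, H 13.011, F 1.000, O 1.000
≈ 6:13:1:1 → C6H13FO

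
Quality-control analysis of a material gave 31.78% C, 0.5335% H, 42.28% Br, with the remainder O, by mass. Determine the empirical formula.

C5HBrO3

Assume 100 g: 31.78 g C, 0.5335 g H, 42.28 g Br, 25.406 g O.
C: 31.78 g ÷ 12.01 g/mol = 2.646 mol
H: 0.5335 g ÷ 1.008 g/mol = 0.5293 mol
Br: 42.28 g ÷ 79.90 g/mol = 0.5292 mol
O: 25.406 g ÷ 16.00 g/mol = 1.588 mol
Smallest is Br at 0.5292 mol; normalising gives C 5.001, H 1.000, Br 1.000, O 3.001
≈ 5:1:1:3 → C5HBrO3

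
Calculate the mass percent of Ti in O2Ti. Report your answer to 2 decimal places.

Molar mass = 2(16.00) + 1(47.87) = 79.870 g/mol
Mass of Ti per mole = 1 × 47.87 = 47.870 g
% Ti = 47.870 / 79.870 × 100 = 59.93%

59.93%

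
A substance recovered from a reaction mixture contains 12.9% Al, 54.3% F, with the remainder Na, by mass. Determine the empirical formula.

AlF6Na3

Assume 100 g: 12.9 g Al, 54.3 g F, 32.8 g Na.
Moles — Al: 12.9 / 26.98 = 0.4781 mol; F: 54.3 / 19.00 = 2.858 mol; Na: 32.8 / 22.99 = 1.427 mol
Divide by the smallest (0.4781 mol Al): Al 1.000, F 5.977, Na 2.984
≈ 1:6:3 → AlF6Na3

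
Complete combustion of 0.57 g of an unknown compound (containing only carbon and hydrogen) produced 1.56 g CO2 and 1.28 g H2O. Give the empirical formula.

mol C = 1.56 / 44.01 = 0.03545; mass C = 0.03545 × 12.01 = 0.4257 g
mol H = 2 × (1.28 / 18.02) = 0.1421; mass H = 0.1421 × 1.008 = 0.1432 g
Divide by the smallest (0.03545 mol C): C 1.000, H 4.008
≈ 1:4 → CH4

CH4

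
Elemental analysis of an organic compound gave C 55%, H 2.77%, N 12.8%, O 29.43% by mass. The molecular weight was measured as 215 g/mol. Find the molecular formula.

Assume 100 g: 55 g C, 2.77 g H, 12.8 g N, 29.43 g O.
n(C) = 55/12.01 = 4.58, n(H) = 2.77/1.008 = 2.748, n(N) = 12.8/14.01 = 0.9136, n(O) = 29.43/16.00 = 1.839
Smallest is N at 0.9136 mol; normalising gives C 5.012, H 3.008, N 1.000, O 2.013
→ C5H3NO2
Empirical-formula mass = 109.08 g/mol
n = 215 / 109.08 = 1.97 ≈ 2
Molecular formula = (C5H3NO2)×2 = C10H6N2O4

C10H6N2O4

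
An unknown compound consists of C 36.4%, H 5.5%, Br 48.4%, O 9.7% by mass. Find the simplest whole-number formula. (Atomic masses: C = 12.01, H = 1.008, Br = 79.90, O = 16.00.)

Assume 100 g: 36.4 g C, 5.5 g H, 48.4 g Br, 9.7 g O.
C: 36.4 g ÷ 12.01 g/mol = 3.031 mol
H: 5.5 g ÷ 1.008 g/mol = 5.456 mol
Br: 48.4 g ÷ 79.90 g/mol = 0.6058 mol
O: 9.7 g ÷ 16.00 g/mol = 0.6062 mol
Smallest is Br at 0.6058 mol; normalising gives C 5.003, H 9.007, Br 1.000, O 1.001
Ratio ≈ 5:9:1:1, so the empirical formula is C5H9BrO

C5H9BrO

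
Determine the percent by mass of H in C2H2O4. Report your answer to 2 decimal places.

2.24%

Molar mass = 2(12.01) + 2(1.008) + 4(16.00) = 90.036 g/mol
Mass of H per mole = 2 × 1.008 = 2.016 g
% H = 2.016 / 90.036 × 100 = 2.24%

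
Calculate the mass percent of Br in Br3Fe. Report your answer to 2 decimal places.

81.10%

Molar mass = 3(79.90) + 1(55.85) = 295.550 g/mol
Mass of Br per mole = 3 × 79.90 = 239.700 g
% Br = 239.700 / 295.550 × 100 = 81.10%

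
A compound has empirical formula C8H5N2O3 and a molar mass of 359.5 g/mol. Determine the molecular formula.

Empirical-formula mass = 177.14 g/mol
n = 359.5 / 177.14 = 2.03 ≈ 2
Molecular formula = (C8H5N2O3)2 = C16H10N4O6

C16H10N4O6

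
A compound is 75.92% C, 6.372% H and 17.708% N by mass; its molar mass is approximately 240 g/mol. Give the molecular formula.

C15H15N3

Assume 100 g: 75.92 g C, 6.372 g H, 17.708 g N.
n(C) = 75.92/12.01 = 6.321, n(H) = 6.372/1.008 = 6.321, n(N) = 17.708/14.01 = 1.264
Smallest is N at 1.264 mol; normalising gives C 5.001, H 5.001, N 1.000
→ C5H5N
Empirical-formula mass = 79.10 g/mol
n = 240 / 79.10 = 3.03 ≈ 3
Molecular formula = (C5H5N)×3 = C15H15N3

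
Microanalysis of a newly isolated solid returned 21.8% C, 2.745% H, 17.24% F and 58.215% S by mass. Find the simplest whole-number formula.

Assume 100 g: 21.8 g C, 2.745 g H, 17.24 g F, 58.215 g S.
Moles — C: 21.8 / 12.01 = 1.815 mol; H: 2.745 / 1.008 = 2.723 mol; F: 17.24 / 19.00 = 0.9074 mol; S: 58.215 / 32.07 = 1.815 mol
Smallest is F at 0.9074 mol; normalising gives C 2.000, H 3.001, F 1.000, S 2.001
≈ 2:3:1:2 → C2H3FS2

C2H3FS2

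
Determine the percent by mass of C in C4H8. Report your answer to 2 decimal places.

Molar mass = 4(12.01) + 8(1.008) = 56.104 g/mol
Mass of C per mole = 4 × 12.01 = 48.040 g
% C = 48.040 / 56.104 × 100 = 85.63%

85.63%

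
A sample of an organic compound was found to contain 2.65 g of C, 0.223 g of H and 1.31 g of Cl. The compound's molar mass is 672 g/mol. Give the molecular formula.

C36H36Cl6

C: 2.65 g ÷ 12.01 g/mol = 0.2206 mol
H: 0.223 g ÷ 1.008 g/mol = 0.2212 mol
Cl: 1.31 g ÷ 35.45 g/mol = 0.03695 mol
Ratios (÷ 0.03695): C 5.971, H 5.987, Cl 1.000
≈ 6:6:1 → C6H6Cl
Empirical-formula mass = 113.56 g/mol
n = 672 / 113.56 = 5.92 ≈ 6
Molecular formula = (C6H6Cl)×6 = C36H36Cl6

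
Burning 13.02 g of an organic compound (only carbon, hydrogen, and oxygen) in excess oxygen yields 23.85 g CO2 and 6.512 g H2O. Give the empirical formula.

mol C = 23.85 / 44.01 = 0.5419; mass C = 0.5419 × 12.01 = 6.508 g
mol H = 2 × (6.512 / 18.02) = 0.7228; mass H = 0.7228 × 1.008 = 0.7285 g
mass O = 13.02 − (7.237) = 5.783 g → mol O = 0.3614
Divide by the smallest (0.3614 mol O): C 1.499, H 2.000, O 1.000
Scaling by 2: C 3.00, H 4.00, O 2.00 → C3H4O2

C3H4O2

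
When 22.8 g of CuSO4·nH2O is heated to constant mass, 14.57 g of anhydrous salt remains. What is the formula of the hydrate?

Mass of water lost = 22.8 − 14.57 = 8.23 g → 8.23 / 18.02 = 0.4567 mol H2O
Molar mass of CuSO4 = 159.62 g/mol → mol CuSO4 = 14.57 / 159.62 = 0.09128
n = 0.4567 / 0.09128 = 5.00 ≈ 5 → CuSO4·5H2O

CuSO4·5H2O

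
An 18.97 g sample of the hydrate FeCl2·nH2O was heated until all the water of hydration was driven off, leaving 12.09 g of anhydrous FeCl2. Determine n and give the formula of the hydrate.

FeCl2·4H2O

Mass of water lost = 18.97 − 12.09 = 6.88 g → 6.88 / 18.02 = 0.3818 mol H2O
Molar mass of FeCl2 = 126.75 g/mol → mol FeCl2 = 12.09 / 126.75 = 0.09538
n = 0.3818 / 0.09538 = 4.00 ≈ 4 → FeCl2·4H2O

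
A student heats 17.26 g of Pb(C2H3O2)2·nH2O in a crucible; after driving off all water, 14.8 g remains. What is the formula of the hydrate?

Mass of water lost = 17.26 − 14.8 = 2.46 g → 2.46 / 18.02 = 0.1365 mol H2O
Molar mass of Pb(C2H3O2)2 = 325.29 g/mol → mol Pb(C2H3O2)2 = 14.8 / 325.29 = 0.0455
n = 0.1365 / 0.0455 = 3.00 ≈ 3 → Pb(C2H3O2)2·3H2O

Pb(C2H3O2)2·3H2O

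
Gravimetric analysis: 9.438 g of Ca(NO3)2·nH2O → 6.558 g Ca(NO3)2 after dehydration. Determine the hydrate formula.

Ca(NO3)2·4H2O

Mass of water lost = 9.438 − 6.558 = 2.88 g → 2.88 / 18.02 = 0.1598 mol H2O
Molar mass of Ca(NO3)2 = 164.10 g/mol → mol Ca(NO3)2 = 6.558 / 164.10 = 0.03996
n = 0.1598 / 0.03996 = 4.00 ≈ 4 → Ca(NO3)2·4H2O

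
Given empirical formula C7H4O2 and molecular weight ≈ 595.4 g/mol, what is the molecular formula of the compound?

C35H20O10

Empirical-formula mass = 120.10 g/mol
n = 595.4 / 120.10 = 4.96 ≈ 5
Molecular formula = (C7H4O2)5 = C35H20O10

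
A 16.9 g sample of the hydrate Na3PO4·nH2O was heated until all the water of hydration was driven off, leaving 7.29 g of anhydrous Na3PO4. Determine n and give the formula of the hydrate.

Mass of water lost = 16.9 − 7.29 = 9.61 g → 9.61 / 18.02 = 0.5333 mol H2O
Molar mass of Na3PO4 = 163.94 g/mol → mol Na3PO4 = 7.29 / 163.94 = 0.04447
n = 0.5333 / 0.04447 = 11.99 ≈ 12 → Na3PO4·12H2O

Na3PO4·12H2O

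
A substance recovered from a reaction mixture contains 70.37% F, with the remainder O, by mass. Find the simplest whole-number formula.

F2O

Assume 100 g: 70.37 g F, 29.63 g O.
F: 70.37 g ÷ 19.00 g/mol = 3.704 mol
O: 29.63 g ÷ 16.00 g/mol = 1.852 mol
Smallest is O at 1.852 mol; normalising gives F 2.000, O 1.000
→ F2O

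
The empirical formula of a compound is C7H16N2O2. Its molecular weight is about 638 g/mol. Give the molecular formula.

C28H64N8O8

Empirical-formula mass = 160.22 g/mol
n = 638 / 160.22 = 3.98 ≈ 4
Molecular formula = (C7H16N2O2)4 = C28H64N8O8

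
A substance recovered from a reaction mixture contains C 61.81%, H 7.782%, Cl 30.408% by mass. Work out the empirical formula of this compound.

C6H9Cl

Assume 100 g: 61.81 g C, 7.782 g H, 30.408 g Cl.
Moles — C: 61.81 / 12.01 = 5.147 mol; H: 7.782 / 1.008 = 7.72 mol; Cl: 30.408 / 35.45 = 0.8578 mol
Smallest is Cl at 0.8578 mol; normalising gives C 6.000, H 9.000, Cl 1.000
Ratio ≈ 6:9:1, so the empirical formula is C6H9Cl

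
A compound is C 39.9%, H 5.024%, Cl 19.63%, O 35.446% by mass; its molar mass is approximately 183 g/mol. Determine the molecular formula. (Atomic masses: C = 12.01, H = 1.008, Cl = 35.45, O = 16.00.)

C6H9ClO4

Assume 100 g: 39.9 g C, 5.024 g H, 19.63 g Cl, 35.446 g O.
C: 39.9 g ÷ 12.01 g/mol = 3.322 mol
H: 5.024 g ÷ 1.008 g/mol = 4.984 mol
Cl: 19.63 g ÷ 35.45 g/mol = 0.5537 mol
O: 35.446 g ÷ 16.00 g/mol = 2.215 mol
Divide by the smallest (0.5537 mol Cl): C 6.000, H 9.001, Cl 1.000, O 4.001
Ratio ≈ 6:9:1:4, so the empirical formula is C6H9ClO4
Empirical-formula mass = 180.58 g/mol
n = 183 / 180.58 = 1.01 ≈ 1
Molecular formula = empirical formula = C6H9ClO4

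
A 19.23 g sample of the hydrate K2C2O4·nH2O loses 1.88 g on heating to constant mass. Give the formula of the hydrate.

Mass of anhydrous K2C2O4 = 19.23 − 1.88 = 17.35 g
mol H2O = 1.88 / 18.02 = 0.1043
Molar mass of K2C2O4 = 166.22 g/mol → mol K2C2O4 = 17.35 / 166.22 = 0.1044
n = 0.1043 / 0.1044 = 1.00 ≈ 1 → K2C2O4·H2O

K2C2O4·H2O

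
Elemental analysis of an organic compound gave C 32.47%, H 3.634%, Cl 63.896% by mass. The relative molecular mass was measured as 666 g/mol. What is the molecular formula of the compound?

C18H24Cl12

Assume 100 g: 32.47 g C, 3.634 g H, 63.896 g Cl.
n(C) = 32.47/12.01 = 2.704, n(H) = 3.634/1.008 = 3.605, n(Cl) = 63.896/35.45 = 1.802
Ratios (÷ 1.802): C 1.500, H 2.000, Cl 1.000
Scaling by 2: C 3.00, H 4.00, Cl 2.00 → C3H4Cl2
Empirical-formula mass = 110.96 g/mol
n = 666 / 110.96 = 6.00 ≈ 6
Molecular formula = (C3H4Cl2)×6 = C18H24Cl12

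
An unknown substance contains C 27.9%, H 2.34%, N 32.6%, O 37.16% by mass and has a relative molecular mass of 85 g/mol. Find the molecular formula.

C2H2N2O2

Assume 100 g: 27.9 g C, 2.34 g H, 32.6 g N, 37.16 g O.
Moles — C: 27.9 / 12.01 = 2.323 mol; H: 2.34 / 1.008 = 2.321 mol; N: 32.6 / 14.01 = 2.327 mol; O: 37.16 / 16.00 = 2.322 mol
Divide by the smallest (2.321 mol H): C 1.001, H 1.000, N 1.002, O 1.000
Ratio ≈ 1:1:1:1, so the empirical formula is CHNO
Empirical-formula mass = 43.03 g/mol
n = 85 / 43.03 = 1.98 ≈ 2
Molecular formula = (CHNO)×2 = C2H2N2O2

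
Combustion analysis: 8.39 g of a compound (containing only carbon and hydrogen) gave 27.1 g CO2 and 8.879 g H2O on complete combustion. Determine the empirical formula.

mol C = 27.1 / 44.01 = 0.6158; mass C = 0.6158 × 12.01 = 7.395 g
mol H = 2 × (8.879 / 18.02) = 0.9855; mass H = 0.9855 × 1.008 = 0.9933 g
Ratios (÷ 0.6158): C 1.000, H 1.600
×5: C 5.00, H 8.00 → C5H8

C5H8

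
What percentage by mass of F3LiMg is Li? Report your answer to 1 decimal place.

7.9%

Molar mass = 3(19.00) + 1(6.94) + 1(24.31) = 88.250 g/mol
Mass of Li per mole = 1 × 6.94 = 6.940 g
% Li = 6.940 / 88.250 × 100 = 7.9%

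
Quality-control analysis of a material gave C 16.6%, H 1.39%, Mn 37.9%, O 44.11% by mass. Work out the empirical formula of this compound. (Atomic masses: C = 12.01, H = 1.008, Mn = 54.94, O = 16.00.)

Assume 100 g: 16.6 g C, 1.39 g H, 37.9 g Mn, 44.11 g O.
C: 16.6 g ÷ 12.01 g/mol = 1.382 mol
H: 1.39 g ÷ 1.008 g/mol = 1.379 mol
Mn: 37.9 g ÷ 54.94 g/mol = 0.6898 mol
O: 44.11 g ÷ 16.00 g/mol = 2.757 mol
Smallest is Mn at 0.6898 mol; normalising gives C 2.004, H 1.999, Mn 1.000, O 3.996
≈ 2:2:1:4 → C2H2MnO4

C2H2MnO4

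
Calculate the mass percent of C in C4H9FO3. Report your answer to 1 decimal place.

38.7%

Molar mass = 4(12.01) + 9(1.008) + 1(19.00) + 3(16.00) = 124.112 g/mol
Mass of C per mole = 4 × 12.01 = 48.040 g
% C = 48.040 / 124.112 × 100 = 38.7%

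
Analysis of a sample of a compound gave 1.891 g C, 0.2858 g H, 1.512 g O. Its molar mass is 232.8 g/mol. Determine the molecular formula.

C10H18O6

n(C) = 1.891/12.01 = 0.1575, n(H) = 0.2858/1.008 = 0.2835, n(O) = 1.512/16.00 = 0.0945
Smallest is O at 0.0945 mol; normalising gives C 1.666, H 3.000, O 1.000
×3: C 5.00, H 9.00, O 3.00 → C5H9O3
Empirical-formula mass = 117.12 g/mol
n = 232.8 / 117.12 = 1.99 ≈ 2
Molecular formula = (C5H9O3)×2 = C10H18O6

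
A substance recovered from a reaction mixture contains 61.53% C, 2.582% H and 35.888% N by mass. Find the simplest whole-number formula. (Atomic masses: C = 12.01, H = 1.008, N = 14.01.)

C2HN

Assume 100 g: 61.53 g C, 2.582 g H, 35.888 g N.
Moles — C: 61.53 / 12.01 = 5.123 mol; H: 2.582 / 1.008 = 2.562 mol; N: 35.888 / 14.01 = 2.562 mol
Ratios (÷ 2.562): C 2.000, H 1.000, N 1.000
→ C2HN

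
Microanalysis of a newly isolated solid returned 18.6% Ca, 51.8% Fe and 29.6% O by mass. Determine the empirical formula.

Assume 100 g: 18.6 g Ca, 51.8 g Fe, 29.6 g O.
Ca: 18.6 g ÷ 40.08 g/mol = 0.4641 mol
Fe: 51.8 g ÷ 55.85 g/mol = 0.9275 mol
O: 29.6 g ÷ 16.00 g/mol = 1.85 mol
Divide by the smallest (0.4641 mol Ca): Ca 1.000, Fe 1.999, O 3.986
→ CaFe2O4

CaFe2O4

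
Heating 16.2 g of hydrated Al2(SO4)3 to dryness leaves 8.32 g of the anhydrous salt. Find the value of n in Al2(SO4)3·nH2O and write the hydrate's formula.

Mass of water lost = 16.2 − 8.32 = 7.88 g → 7.88 / 18.02 = 0.4373 mol H2O
Molar mass of Al2(SO4)3 = 342.17 g/mol → mol Al2(SO4)3 = 8.32 / 342.17 = 0.02432
n = 0.4373 / 0.02432 = 17.98 ≈ 18 → Al2(SO4)3·18H2O

Al2(SO4)3·18H2O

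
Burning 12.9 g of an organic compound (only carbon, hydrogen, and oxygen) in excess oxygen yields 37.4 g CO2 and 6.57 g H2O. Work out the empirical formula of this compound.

mol C = 37.4 / 44.01 = 0.8498; mass C = 0.8498 × 12.01 = 10.21 g
mol H = 2 × (6.57 / 18.02) = 0.7292; mass H = 0.7292 × 1.008 = 0.7350 g
mass O = 12.9 − (10.94) = 1.959 g → mol O = 0.1224
Smallest is O at 0.1224 mol; normalising gives C 6.941, H 5.956, O 1.000
≈ 7:6:1 → C7H6O

C7H6O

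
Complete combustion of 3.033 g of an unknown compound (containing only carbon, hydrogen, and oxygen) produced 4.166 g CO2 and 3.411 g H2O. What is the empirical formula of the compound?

CH4O

mol C = 4.166 / 44.01 = 0.09466; mass C = 0.09466 × 12.01 = 1.137 g
mol H = 2 × (3.411 / 18.02) = 0.3786; mass H = 0.3786 × 1.008 = 0.3816 g
mass O = 3.033 − (1.518) = 1.515 g → mol O = 0.09466
Ratios (÷ 0.09466): C 1.000, H 3.999, O 1.000
Ratio ≈ 1:4:1, so the empirical formula is CH4O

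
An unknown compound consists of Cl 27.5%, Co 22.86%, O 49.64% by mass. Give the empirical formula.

Cl2CoO8

Assume 100 g: 27.5 g Cl, 22.86 g Co, 49.64 g O.
Moles — Cl: 27.5 / 35.45 = 0.7757 mol; Co: 22.86 / 58.93 = 0.3879 mol; O: 49.64 / 16.00 = 3.103 mol
Divide by the smallest (0.3879 mol Co): Cl 2.000, Co 1.000, O 7.998
Ratio ≈ 2:1:8, so the empirical formula is Cl2CoO8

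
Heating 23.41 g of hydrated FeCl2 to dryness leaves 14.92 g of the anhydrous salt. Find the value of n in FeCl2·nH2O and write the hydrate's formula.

FeCl2·4H2O

Mass of water lost = 23.41 − 14.92 = 8.49 g → 8.49 / 18.02 = 0.4711 mol H2O
Molar mass of FeCl2 = 126.75 g/mol → mol FeCl2 = 14.92 / 126.75 = 0.1177
n = 0.4711 / 0.1177 = 4.00 ≈ 4 → FeCl2·4H2O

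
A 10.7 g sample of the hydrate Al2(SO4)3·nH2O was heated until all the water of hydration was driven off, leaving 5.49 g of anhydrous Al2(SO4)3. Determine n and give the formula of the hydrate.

Al2(SO4)3·18H2O

Mass of water lost = 10.7 − 5.49 = 5.21 g → 5.21 / 18.02 = 0.2891 mol H2O
Molar mass of Al2(SO4)3 = 342.17 g/mol → mol Al2(SO4)3 = 5.49 / 342.17 = 0.01604
n = 0.2891 / 0.01604 = 18.02 ≈ 18 → Al2(SO4)3·18H2O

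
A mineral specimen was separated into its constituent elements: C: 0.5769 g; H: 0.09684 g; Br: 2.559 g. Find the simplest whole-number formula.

Moles — C: 0.5769 / 12.01 = 0.04803 mol; H: 0.09684 / 1.008 = 0.09607 mol; Br: 2.559 / 79.90 = 0.03203 mol
Smallest is Br at 0.03203 mol; normalising gives C 1.500, H 3.000, Br 1.000
Scaling by 2: C 3.00, H 6.00, Br 2.00 → C3H6Br2

C3H6Br2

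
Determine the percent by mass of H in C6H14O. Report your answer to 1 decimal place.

13.8%

Molar mass = 6(12.01) + 14(1.008) + 1(16.00) = 102.172 g/mol
Mass of H per mole = 14 × 1.008 = 14.112 g
% H = 14.112 / 102.172 × 100 = 13.8%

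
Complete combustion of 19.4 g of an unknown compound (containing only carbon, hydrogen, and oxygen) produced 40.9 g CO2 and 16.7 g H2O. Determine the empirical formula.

C7H14O3

mol C = 40.9 / 44.01 = 0.9293; mass C = 0.9293 × 12.01 = 11.16 g
mol H = 2 × (16.7 / 18.02) = 1.853; mass H = 1.853 × 1.008 = 1.868 g
mass O = 19.4 − (13.03) = 6.370 g → mol O = 0.3981
Divide by the smallest (0.3981 mol O): C 2.334, H 4.655, O 1.000
×3: C 7.00, H 13.97, O 3.00 → C7H14O3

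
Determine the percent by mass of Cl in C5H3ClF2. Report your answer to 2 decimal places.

Molar mass = 5(12.01) + 3(1.008) + 1(35.45) + 2(19.00) = 136.524 g/mol
Mass of Cl per mole = 1 × 35.45 = 35.450 g
% Cl = 35.450 / 136.524 × 100 = 25.97%

25.97%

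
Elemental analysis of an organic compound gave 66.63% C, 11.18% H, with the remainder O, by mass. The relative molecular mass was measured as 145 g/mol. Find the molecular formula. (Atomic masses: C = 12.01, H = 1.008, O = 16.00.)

Assume 100 g: 66.63 g C, 11.18 g H, 22.19 g O.
Moles — C: 66.63 / 12.01 = 5.548 mol; H: 11.18 / 1.008 = 11.09 mol; O: 22.19 / 16.00 = 1.387 mol
Ratios (÷ 1.387): C 4.000, H 7.997, O 1.000
≈ 4:8:1 → C4H8O
Empirical-formula mass = 72.10 g/mol
n = 145 / 72.10 = 2.01 ≈ 2
Molecular formula = (C4H8O)×2 = C8H16O2

C8H16O2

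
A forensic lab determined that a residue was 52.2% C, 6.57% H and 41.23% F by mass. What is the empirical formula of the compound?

Assume 100 g: 52.2 g C, 6.57 g H, 41.23 g F.
C: 52.2 g ÷ 12.01 g/mol = 4.346 mol
H: 6.57 g ÷ 1.008 g/mol = 6.518 mol
F: 41.23 g ÷ 19.00 g/mol = 2.17 mol
Divide by the smallest (2.17 mol F): C 2.003, H 3.004, F 1.000
Ratio ≈ 2:3:1, so the empirical formula is C2H3F

C2H3F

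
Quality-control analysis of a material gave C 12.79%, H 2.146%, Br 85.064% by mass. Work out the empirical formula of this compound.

Assume 100 g: 12.79 g C, 2.146 g H, 85.064 g Br.
C: 12.79 g ÷ 12.01 g/mol = 1.065 mol
H: 2.146 g ÷ 1.008 g/mol = 2.129 mol
Br: 85.064 g ÷ 79.90 g/mol = 1.065 mol
Smallest is Br at 1.065 mol; normalising gives C 1.000, H 2.000, Br 1.000
≈ 1:2:1 → CH2Br

CH2Br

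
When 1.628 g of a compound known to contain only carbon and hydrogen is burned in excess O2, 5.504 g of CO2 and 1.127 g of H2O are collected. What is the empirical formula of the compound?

mol C = 5.504 / 44.01 = 0.1251; mass C = 0.1251 × 12.01 = 1.502 g
mol H = 2 × (1.127 / 18.02) = 0.1251; mass H = 0.1251 × 1.008 = 0.1261 g
Smallest is C at 0.1251 mol; normalising gives C 1.000, H 1.000
→ CH

CH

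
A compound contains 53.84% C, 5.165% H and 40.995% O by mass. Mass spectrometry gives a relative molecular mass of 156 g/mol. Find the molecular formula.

C7H8O4

Assume 100 g: 53.84 g C, 5.165 g H, 40.995 g O.
Moles — C: 53.84 / 12.01 = 4.483 mol; H: 5.165 / 1.008 = 5.124 mol; O: 40.995 / 16.00 = 2.562 mol
Divide by the smallest (2.562 mol O): C 1.750, H 2.000, O 1.000
Scaling by 4: C 7.00, H 8.00, O 4.00 → C7H8O4
Empirical-formula mass = 156.13 g/mol
n = 156 / 156.13 = 1.00 ≈ 1
Molecular formula = empirical formula = C7H8O4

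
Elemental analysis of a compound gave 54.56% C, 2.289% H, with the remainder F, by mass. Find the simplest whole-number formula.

C2HF

Assume 100 g: 54.56 g C, 2.289 g H, 43.151 g F.
Moles — C: 54.56 / 12.01 = 4.543 mol; H: 2.289 / 1.008 = 2.271 mol; F: 43.151 / 19.00 = 2.271 mol
Smallest is H at 2.271 mol; normalising gives C 2.001, H 1.000, F 1.000
→ C2HF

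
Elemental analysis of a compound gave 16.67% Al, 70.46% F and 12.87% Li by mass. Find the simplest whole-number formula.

Assume 100 g: 16.67 g Al, 70.46 g F, 12.87 g Li.
n(Al) = 16.67/26.98 = 0.6179, n(F) = 70.46/19.00 = 3.708, n(Li) = 12.87/6.94 = 1.854
Divide by the smallest (0.6179 mol Al): Al 1.000, F 6.002, Li 3.001
≈ 1:6:3 → AlF6Li3

AlF6Li3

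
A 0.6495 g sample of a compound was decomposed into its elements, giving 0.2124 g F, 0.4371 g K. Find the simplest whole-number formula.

n(F) = 0.2124/19.00 = 0.01118, n(K) = 0.4371/39.10 = 0.01118
Ratios (÷ 0.01118): F 1.000, K 1.000
Ratio ≈ 1:1, so the empirical formula is FK

FK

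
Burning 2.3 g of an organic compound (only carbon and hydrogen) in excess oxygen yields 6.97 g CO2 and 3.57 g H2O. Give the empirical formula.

mol C = 6.97 / 44.01 = 0.1584; mass C = 0.1584 × 12.01 = 1.902 g
mol H = 2 × (3.57 / 18.02) = 0.3962; mass H = 0.3962 × 1.008 = 0.3994 g
Divide by the smallest (0.1584 mol C): C 1.000, H 2.502
Multiply by 2: C 2.00, H 5.00 → C2H5

C2H5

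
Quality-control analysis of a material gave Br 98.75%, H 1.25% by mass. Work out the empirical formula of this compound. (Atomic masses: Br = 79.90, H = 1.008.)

BrH

Assume 100 g: 98.75 g Br, 1.25 g H.
Br: 98.75 g ÷ 79.90 g/mol = 1.236 mol
H: 1.25 g ÷ 1.008 g/mol = 1.24 mol
Smallest is Br at 1.236 mol; normalising gives Br 1.000, H 1.003
→ BrH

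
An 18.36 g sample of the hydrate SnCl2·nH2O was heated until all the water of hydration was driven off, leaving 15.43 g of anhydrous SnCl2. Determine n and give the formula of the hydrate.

Mass of water lost = 18.36 − 15.43 = 2.93 g → 2.93 / 18.02 = 0.1626 mol H2O
Molar mass of SnCl2 = 189.61 g/mol → mol SnCl2 = 15.43 / 189.61 = 0.08138
n = 0.1626 / 0.08138 = 2.00 ≈ 2 → SnCl2·2H2O

SnCl2·2H2O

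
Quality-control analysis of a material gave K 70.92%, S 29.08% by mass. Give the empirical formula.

K2S

Assume 100 g: 70.92 g K, 29.08 g S.
n(K) = 70.92/39.10 = 1.814, n(S) = 29.08/32.07 = 0.9068
Divide by the smallest (0.9068 mol S): K 2.000, S 1.000
≈ 2:1 → K2S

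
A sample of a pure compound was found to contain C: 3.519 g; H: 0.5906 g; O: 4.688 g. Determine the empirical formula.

CH2O

C: 3.519 g ÷ 12.01 g/mol = 0.293 mol
H: 0.5906 g ÷ 1.008 g/mol = 0.5859 mol
O: 4.688 g ÷ 16.00 g/mol = 0.293 mol
Ratios (÷ 0.293): C 1.000, H 2.000, O 1.000
Ratio ≈ 1:2:1, so the empirical formula is CH2O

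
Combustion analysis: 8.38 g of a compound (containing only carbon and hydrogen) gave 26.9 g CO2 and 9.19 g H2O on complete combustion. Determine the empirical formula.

C3H5

mol C = 26.9 / 44.01 = 0.6112; mass C = 0.6112 × 12.01 = 7.341 g
mol H = 2 × (9.19 / 18.02) = 1.020; mass H = 1.020 × 1.008 = 1.028 g
Ratios (÷ 0.6112): C 1.000, H 1.669
Multiply by 3: C 3.00, H 5.01 → C3H5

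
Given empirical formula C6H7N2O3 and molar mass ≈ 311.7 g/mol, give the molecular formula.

Empirical-formula mass = 155.14 g/mol
n = 311.7 / 155.14 = 2.01 ≈ 2
Molecular formula = (C6H7N2O3)2 = C12H14N4O6

C12H14N4O6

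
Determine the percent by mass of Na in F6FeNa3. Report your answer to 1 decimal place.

28.9%

Molar mass = 6(19.00) + 1(55.85) + 3(22.99) = 238.820 g/mol
Mass of Na per mole = 3 × 22.99 = 68.970 g
% Na = 68.970 / 238.820 × 100 = 28.9%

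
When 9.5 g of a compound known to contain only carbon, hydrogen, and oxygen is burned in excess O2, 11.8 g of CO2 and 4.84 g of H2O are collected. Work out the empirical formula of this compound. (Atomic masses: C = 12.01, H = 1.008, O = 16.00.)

mol C = 11.8 / 44.01 = 0.2681; mass C = 0.2681 × 12.01 = 3.220 g
mol H = 2 × (4.84 / 18.02) = 0.5372; mass H = 0.5372 × 1.008 = 0.5415 g
mass O = 9.5 − (3.762) = 5.738 g → mol O = 0.3586
Ratios (÷ 0.2681): C 1.000, H 2.004, O 1.338
Scaling by 3: C 3.00, H 6.01, O 4.01 → C3H6O4

C3H6O4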